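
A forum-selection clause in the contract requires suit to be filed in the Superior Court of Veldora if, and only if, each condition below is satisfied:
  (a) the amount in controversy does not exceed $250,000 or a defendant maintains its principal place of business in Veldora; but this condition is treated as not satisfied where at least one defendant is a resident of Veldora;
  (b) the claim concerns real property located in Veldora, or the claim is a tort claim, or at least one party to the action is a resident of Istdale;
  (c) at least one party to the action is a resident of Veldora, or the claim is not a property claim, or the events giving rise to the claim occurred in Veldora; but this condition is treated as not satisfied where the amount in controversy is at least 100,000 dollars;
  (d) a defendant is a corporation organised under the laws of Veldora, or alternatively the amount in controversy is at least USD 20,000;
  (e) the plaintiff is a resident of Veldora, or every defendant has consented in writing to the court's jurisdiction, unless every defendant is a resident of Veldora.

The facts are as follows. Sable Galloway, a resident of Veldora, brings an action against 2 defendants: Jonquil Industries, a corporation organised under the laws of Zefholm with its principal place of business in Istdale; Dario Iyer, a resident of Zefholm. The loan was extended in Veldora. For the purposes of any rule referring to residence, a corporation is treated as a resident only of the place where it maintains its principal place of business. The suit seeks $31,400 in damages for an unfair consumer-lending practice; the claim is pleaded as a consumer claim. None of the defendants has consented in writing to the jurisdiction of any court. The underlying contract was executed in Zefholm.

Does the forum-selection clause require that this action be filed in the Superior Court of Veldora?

Yes

The Superior Court of Veldora:
  (a) The amount in controversy is USD 31,400, within the $250,000 ceiling, so this disjunct is met. The exception is not triggered, since no defendant resides in Veldora (they reside in Istdale, Zefholm). Condition met.
  (b) Jonquil Industries resides in Istdale, which satisfies one of the alternatives. Satisfied.
  (c) Sable Galloway resides in Veldora, so this disjunct is met. The carve-out does not apply: the amount in controversy is 31,400 dollars, below the USD 100,000 floor. Met.
  (d) The amount in controversy is 31,400 dollars, which meets the USD 20,000 floor, which satisfies one of the alternatives. Met.
  (e) The plaintiff resides in Veldora, so one alternative holds. Met.
  → The clause applies.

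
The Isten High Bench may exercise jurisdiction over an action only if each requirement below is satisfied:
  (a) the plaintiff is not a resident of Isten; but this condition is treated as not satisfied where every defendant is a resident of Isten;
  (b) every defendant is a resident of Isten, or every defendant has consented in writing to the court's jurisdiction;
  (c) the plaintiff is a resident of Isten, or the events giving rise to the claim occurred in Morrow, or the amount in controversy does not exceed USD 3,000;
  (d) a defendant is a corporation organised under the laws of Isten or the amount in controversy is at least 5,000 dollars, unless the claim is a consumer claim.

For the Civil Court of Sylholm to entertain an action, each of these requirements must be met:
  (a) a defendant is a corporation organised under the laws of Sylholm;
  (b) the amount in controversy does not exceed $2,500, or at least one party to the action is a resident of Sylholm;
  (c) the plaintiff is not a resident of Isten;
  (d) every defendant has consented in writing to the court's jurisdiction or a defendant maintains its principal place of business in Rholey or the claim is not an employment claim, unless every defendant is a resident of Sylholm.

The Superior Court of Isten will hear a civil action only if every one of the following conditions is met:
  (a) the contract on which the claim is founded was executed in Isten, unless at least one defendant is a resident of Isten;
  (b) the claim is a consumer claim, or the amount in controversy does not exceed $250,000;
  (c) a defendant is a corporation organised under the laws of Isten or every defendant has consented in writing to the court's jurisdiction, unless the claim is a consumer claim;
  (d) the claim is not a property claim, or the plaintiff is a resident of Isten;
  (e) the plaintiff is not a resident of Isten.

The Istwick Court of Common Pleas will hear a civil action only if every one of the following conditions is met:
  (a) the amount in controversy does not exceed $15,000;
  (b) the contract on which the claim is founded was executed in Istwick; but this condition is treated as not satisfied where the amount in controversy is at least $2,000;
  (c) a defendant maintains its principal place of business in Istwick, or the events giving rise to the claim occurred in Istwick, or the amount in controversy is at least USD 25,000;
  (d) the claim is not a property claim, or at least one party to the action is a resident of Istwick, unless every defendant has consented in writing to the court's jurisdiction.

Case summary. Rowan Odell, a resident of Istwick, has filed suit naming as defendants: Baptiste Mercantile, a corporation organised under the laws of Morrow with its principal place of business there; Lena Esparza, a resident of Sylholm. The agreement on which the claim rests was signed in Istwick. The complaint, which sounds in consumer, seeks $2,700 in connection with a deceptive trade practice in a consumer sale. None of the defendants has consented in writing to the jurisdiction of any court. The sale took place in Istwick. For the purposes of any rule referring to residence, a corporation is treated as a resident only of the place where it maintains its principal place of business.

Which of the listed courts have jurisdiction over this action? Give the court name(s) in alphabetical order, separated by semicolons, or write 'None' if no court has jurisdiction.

None

The Isten High Bench:
  (a) The plaintiff resides in Istwick, which is not Isten. And the carve-out is inapplicable — the defendants reside as follows — Baptiste Mercantile in Morrow, Lena Esparza in Sylholm — not all in Isten. Condition met.
  (b) The defendants reside as follows — Baptiste Mercantile in Morrow, Lena Esparza in Sylholm — not all in Isten; no such written consent has been filed — no alternative holds. Not satisfied.
  (c) The amount in controversy is $2,700, within the $3,000 ceiling, so this disjunct is met. Condition met.
  (d) The corporate defendant(s) are organised in Morrow, not Isten; the amount in controversy is USD 2,700, below the 5,000 dollars floor — every alternative fails. The proviso rescues it, though: the claim is a consumer claim. Met.
  → The court lacks jurisdiction.
The Civil Court of Sylholm:
  (a) The corporate defendant(s) are organised in Morrow, not Sylholm. Not satisfied.
  (b) Lena Esparza resides in Sylholm — that alternative is enough. Satisfied.
  (c) The plaintiff resides in Istwick, which is not Isten. Met.
  (d) The claim is a consumer claim, not an employment claim — that alternative is enough. Met.
  → At least one condition fails; no jurisdiction.
The Superior Court of Isten:
  (a) The contract was executed in Istwick, not Isten. And no defendant resides in Isten (they reside in Morrow, Sylholm), so the proviso does not save it. Not satisfied.
  (b) The claim is a consumer claim, which satisfies one of the alternatives. Satisfied.
  (c) The corporate defendant(s) are organised in Morrow, not Isten; no such written consent has been filed — every alternative fails. But the claim is a consumer claim, and the 'unless' clause therefore excuses the requirement. Met.
  (d) The claim is a consumer claim, not a property claim — that alternative is enough. Met.
  (e) The plaintiff resides in Istwick, which is not Isten. Condition met.
  → Not every requirement is met — no jurisdiction.
The Istwick Court of Common Pleas:
  (a) The amount in controversy is $2,700, within the $15,000 ceiling. Met.
  (b) The contract was executed in Istwick. However, the amount in controversy is 2,700 dollars, which meets the USD 2,000 floor, which falls within the stated exception and so defeats the condition. Not satisfied.
  (c) The operative events occurred in Istwick — that alternative is enough. Condition met.
  (d) The claim is a consumer claim, not a property claim — that alternative is enough. Met.
  → Not every requirement is met — no jurisdiction.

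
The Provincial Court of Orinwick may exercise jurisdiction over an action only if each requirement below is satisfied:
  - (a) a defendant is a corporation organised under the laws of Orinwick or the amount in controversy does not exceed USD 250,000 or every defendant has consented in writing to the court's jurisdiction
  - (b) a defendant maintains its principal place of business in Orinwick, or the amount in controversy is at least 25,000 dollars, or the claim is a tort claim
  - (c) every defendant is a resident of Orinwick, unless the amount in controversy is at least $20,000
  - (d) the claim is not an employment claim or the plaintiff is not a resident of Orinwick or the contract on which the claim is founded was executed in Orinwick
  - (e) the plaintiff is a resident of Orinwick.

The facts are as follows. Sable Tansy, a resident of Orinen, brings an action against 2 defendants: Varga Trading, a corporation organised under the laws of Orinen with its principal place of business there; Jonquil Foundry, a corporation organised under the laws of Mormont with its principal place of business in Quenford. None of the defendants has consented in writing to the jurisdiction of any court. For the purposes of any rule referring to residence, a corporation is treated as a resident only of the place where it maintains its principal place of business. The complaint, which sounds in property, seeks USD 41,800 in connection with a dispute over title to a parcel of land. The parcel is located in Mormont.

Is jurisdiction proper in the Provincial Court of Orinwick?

The Provincial Court of Orinwick:
  (a) The amount in controversy is 41,800 dollars, within the $250,000 ceiling, which satisfies one of the alternatives. Met.
  (b) The amount in controversy is $41,800, which meets the $25,000 floor, which satisfies one of the alternatives. Condition met.
  (c) The defendants reside as follows — Varga Trading in Orinen, Jonquil Foundry in Quenford — not all in Orinwick. But the amount in controversy is USD 41,800, which meets the USD 20,000 floor, and the 'unless' clause therefore excuses the requirement. Condition met.
  (d) The claim is a property claim, not an employment claim, so one alternative holds. Condition met.
  (e) The plaintiff resides in Orinen, not Orinwick. Condition not met.
  → No jurisdiction.

No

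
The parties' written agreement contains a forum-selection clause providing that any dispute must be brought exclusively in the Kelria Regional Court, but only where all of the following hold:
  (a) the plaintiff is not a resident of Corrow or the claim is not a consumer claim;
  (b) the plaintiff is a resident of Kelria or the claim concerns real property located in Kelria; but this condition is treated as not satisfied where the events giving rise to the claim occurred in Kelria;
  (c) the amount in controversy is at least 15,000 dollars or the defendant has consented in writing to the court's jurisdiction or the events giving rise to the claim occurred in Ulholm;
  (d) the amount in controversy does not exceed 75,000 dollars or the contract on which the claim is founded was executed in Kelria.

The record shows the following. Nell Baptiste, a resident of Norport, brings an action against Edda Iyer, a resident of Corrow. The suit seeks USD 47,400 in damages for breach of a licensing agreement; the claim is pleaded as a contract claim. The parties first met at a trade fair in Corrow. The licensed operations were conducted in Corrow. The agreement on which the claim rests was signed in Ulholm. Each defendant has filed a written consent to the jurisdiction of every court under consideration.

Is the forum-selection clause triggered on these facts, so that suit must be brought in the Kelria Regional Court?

No

The Kelria Regional Court:
  (a) The plaintiff resides in Norport, which is not Corrow, so this disjunct is met. Condition met.
  (b) The plaintiff resides in Norport, not Kelria; the claim does not concern real property — none of the alternatives is met. Condition not met.
  (c) The amount in controversy is $47,400, which meets the USD 15,000 floor, so this disjunct is met. Satisfied.
  (d) The amount in controversy is 47,400 dollars, within the $75,000 ceiling — that alternative is enough. Condition met.
  → The clause does not apply.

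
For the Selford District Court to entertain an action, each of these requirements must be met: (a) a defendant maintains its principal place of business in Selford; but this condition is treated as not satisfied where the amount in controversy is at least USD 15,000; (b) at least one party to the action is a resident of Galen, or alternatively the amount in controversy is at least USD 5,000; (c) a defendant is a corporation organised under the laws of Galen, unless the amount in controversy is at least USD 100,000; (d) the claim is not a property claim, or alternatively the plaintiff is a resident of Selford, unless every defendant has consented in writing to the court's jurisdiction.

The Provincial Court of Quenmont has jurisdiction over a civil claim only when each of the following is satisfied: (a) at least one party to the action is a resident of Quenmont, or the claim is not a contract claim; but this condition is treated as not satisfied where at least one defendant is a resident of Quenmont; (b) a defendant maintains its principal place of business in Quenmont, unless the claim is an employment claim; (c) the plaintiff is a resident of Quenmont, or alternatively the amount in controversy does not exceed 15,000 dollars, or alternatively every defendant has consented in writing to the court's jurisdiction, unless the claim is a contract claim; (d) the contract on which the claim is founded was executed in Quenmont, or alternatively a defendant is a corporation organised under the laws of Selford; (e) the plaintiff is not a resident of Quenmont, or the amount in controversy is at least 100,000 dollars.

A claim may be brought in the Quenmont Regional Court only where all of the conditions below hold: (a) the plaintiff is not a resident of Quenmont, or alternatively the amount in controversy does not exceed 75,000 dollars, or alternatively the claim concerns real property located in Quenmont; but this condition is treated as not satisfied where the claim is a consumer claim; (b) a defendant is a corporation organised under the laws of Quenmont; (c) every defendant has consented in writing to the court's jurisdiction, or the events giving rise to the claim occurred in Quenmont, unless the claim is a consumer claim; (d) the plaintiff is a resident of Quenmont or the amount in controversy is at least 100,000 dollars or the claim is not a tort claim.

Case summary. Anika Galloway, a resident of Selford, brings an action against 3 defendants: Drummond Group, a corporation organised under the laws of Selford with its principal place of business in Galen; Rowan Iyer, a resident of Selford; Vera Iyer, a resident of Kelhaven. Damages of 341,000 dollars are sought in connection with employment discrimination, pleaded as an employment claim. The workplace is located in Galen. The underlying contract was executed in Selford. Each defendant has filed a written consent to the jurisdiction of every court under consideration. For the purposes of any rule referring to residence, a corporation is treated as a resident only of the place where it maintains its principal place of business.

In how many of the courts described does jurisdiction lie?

The Selford District Court:
  (a) The corporate defendant(s) have their principal place of business in Galen, not Selford. Fails.
  (b) Drummond Group resides in Galen, so this disjunct is met. Met.
  (c) The corporate defendant(s) are organised in Selford, not Galen. However, the amount in controversy is USD 341,000, which meets the $100,000 floor, so the 'unless' proviso supplies this condition. Satisfied.
  (d) The claim is an employment claim, not a property claim, which satisfies one of the alternatives. Met.
  → No jurisdiction.
The Provincial Court of Quenmont:
  (a) The claim is an employment claim, not a contract claim, so this disjunct is met. And the carve-out is inapplicable — no defendant resides in Quenmont (they reside in Galen, Selford, Kelhaven). Condition met.
  (b) The corporate defendant(s) have their principal place of business in Galen, not Quenmont. But the claim is an employment claim, and the 'unless' clause therefore excuses the requirement. Met.
  (c) Every defendant has filed written consent — that alternative is enough. Met.
  (d) Drummond Group is organised under the laws of Selford, so this disjunct is met. Condition met.
  (e) The plaintiff resides in Selford, which is not Quenmont — that alternative is enough. Condition met.
  → Every requirement is satisfied — jurisdiction.
The Quenmont Regional Court:
  (a) The plaintiff resides in Selford, which is not Quenmont, which satisfies one of the alternatives. The carve-out does not apply: the claim is an employment claim, not a consumer claim. Met.
  (b) The corporate defendant(s) are organised in Selford, not Quenmont. Not met.
  (c) Every defendant has filed written consent — that alternative is enough. Condition met.
  (d) The amount in controversy is $341,000, which meets the USD 100,000 floor, so one alternative holds. Met.
  → No jurisdiction.
Courts with jurisdiction: the Provincial Court of Quenmont — 1 in total.

1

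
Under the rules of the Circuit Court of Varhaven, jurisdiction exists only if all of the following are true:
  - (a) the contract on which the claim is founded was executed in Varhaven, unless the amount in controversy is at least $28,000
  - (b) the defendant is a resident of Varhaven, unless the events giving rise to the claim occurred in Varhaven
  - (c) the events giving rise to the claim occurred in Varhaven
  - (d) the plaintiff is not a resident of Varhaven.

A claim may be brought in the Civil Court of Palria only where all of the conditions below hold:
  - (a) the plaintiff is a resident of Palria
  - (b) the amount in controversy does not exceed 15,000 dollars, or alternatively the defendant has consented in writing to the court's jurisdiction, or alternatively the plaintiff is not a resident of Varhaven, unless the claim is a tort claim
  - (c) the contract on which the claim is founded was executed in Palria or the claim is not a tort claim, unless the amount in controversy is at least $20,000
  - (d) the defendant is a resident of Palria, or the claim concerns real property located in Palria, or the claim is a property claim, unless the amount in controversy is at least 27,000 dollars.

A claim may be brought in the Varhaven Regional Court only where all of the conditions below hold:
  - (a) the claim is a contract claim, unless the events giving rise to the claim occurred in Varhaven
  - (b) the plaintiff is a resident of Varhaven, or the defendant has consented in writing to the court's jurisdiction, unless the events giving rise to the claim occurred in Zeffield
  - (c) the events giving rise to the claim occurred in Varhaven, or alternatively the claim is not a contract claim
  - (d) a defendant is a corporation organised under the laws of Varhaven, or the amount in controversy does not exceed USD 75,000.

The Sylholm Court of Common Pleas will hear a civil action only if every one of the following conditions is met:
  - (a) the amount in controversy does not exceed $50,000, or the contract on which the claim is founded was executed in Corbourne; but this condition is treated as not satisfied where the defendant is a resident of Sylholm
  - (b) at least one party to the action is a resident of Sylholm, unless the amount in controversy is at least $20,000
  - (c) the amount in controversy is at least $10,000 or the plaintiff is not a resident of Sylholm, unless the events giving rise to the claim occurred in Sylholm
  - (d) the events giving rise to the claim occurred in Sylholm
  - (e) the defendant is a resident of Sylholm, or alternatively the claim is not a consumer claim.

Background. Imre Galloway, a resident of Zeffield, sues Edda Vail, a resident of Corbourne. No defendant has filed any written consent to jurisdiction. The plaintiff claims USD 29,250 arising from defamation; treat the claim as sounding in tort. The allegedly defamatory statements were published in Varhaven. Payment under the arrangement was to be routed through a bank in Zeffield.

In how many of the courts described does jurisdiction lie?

1

The Circuit Court of Varhaven:
  (a) No contract (and hence no place of execution) is alleged. The proviso rescues it, though: the amount in controversy is USD 29,250, which meets the $28,000 floor. Condition met.
  (b) The defendant resides in Corbourne, not Varhaven. But the operative events occurred in Varhaven, and the 'unless' clause therefore excuses the requirement. Satisfied.
  (c) The operative events occurred in Varhaven. Satisfied.
  (d) The plaintiff resides in Zeffield, which is not Varhaven. Satisfied.
  → Jurisdiction lies.
The Civil Court of Palria:
  (a) The plaintiff resides in Zeffield, not Palria. Condition not met.
  (b) The plaintiff resides in Zeffield, which is not Varhaven, so this disjunct is met. Met.
  (c) No contract (and hence no place of execution) is alleged; the claim is a tort claim — no alternative holds. But the amount in controversy is 29,250 dollars, which meets the $20,000 floor, and the 'unless' clause therefore excuses the requirement. Condition met.
  (d) The defendant resides in Corbourne, not Palria; the claim does not concern real property; the claim is a tort claim, not a property claim — every alternative fails. However, the amount in controversy is $29,250, which meets the 27,000 dollars floor, so the 'unless' proviso supplies this condition. Condition met.
  → No jurisdiction.
The Varhaven Regional Court:
  (a) The claim is a tort claim, not a contract claim. The proviso rescues it, though: the operative events occurred in Varhaven. Met.
  (b) The plaintiff resides in Zeffield, not Varhaven; no such written consent has been filed — every alternative fails. The proviso offers no rescue either, since the operative events occurred in Varhaven, not Zeffield. Not met.
  (c) The operative events occurred in Varhaven, which satisfies one of the alternatives. Satisfied.
  (d) The amount in controversy is 29,250 dollars, within the USD 75,000 ceiling, which satisfies one of the alternatives. Met.
  → No jurisdiction.
The Sylholm Court of Common Pleas:
  (a) The amount in controversy is 29,250 dollars, within the USD 50,000 ceiling, so one alternative holds. And the carve-out is inapplicable — the defendant resides in Corbourne, not Sylholm. Condition met.
  (b) No party resides in Sylholm. The proviso rescues it, though: the amount in controversy is $29,250, which meets the 20,000 dollars floor. Met.
  (c) The amount in controversy is $29,250, which meets the $10,000 floor — that alternative is enough. Met.
  (d) The operative events occurred in Varhaven, not Sylholm. Not satisfied.
  (e) The claim is a tort claim, not a consumer claim, so one alternative holds. Satisfied.
  → At least one condition fails; no jurisdiction.
Courts with jurisdiction: the Circuit Court of Varhaven — 1 in total.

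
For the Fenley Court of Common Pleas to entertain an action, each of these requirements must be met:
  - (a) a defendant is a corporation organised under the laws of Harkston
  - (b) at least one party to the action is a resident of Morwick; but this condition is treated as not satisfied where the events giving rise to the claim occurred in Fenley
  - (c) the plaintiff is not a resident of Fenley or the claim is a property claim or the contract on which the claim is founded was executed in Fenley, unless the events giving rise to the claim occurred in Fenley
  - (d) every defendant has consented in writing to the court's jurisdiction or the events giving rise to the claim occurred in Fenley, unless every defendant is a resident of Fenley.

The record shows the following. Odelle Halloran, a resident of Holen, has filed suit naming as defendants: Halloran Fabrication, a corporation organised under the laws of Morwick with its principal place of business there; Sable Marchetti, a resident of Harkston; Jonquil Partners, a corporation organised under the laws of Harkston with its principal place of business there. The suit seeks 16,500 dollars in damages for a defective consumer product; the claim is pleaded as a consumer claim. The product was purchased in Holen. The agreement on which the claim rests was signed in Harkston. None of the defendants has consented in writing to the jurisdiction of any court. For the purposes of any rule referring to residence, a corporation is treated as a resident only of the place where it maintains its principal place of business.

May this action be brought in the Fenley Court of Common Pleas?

The Fenley Court of Common Pleas:
  (a) Jonquil Partners is organised under the laws of Harkston. Condition met.
  (b) Halloran Fabrication resides in Morwick. The carve-out does not apply: the operative events occurred in Holen, not Fenley. Condition met.
  (c) The plaintiff resides in Holen, which is not Fenley, so this disjunct is met. Satisfied.
  (d) No such written consent has been filed; the operative events occurred in Holen, not Fenley — no alternative holds. Nor does the 'unless' clause help: the defendants reside as follows — Halloran Fabrication in Morwick, Sable Marchetti in Harkston, Jonquil Partners in Harkston — not all in Fenley. Fails.
  → Not every requirement is met — no jurisdiction.

No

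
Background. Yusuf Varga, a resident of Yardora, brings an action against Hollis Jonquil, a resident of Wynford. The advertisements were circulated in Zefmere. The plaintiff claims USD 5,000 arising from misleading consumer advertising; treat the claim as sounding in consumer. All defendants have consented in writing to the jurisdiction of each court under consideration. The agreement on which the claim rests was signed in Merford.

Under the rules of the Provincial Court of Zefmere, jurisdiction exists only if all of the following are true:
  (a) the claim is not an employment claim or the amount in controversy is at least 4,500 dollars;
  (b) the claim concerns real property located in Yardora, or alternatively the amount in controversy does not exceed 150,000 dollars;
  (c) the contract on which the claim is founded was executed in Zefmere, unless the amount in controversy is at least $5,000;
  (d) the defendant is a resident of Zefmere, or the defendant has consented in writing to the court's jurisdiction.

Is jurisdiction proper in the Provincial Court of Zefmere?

The Provincial Court of Zefmere:
  (a) The claim is a consumer claim, not an employment claim — that alternative is enough. Condition met.
  (b) The amount in controversy is $5,000, within the $150,000 ceiling — that alternative is enough. Condition met.
  (c) The contract was executed in Merford, not Zefmere. However, the amount in controversy is $5,000, which meets the $5,000 floor, so the 'unless' proviso supplies this condition. Met.
  (d) Every defendant has filed written consent, so this disjunct is met. Met.
  → Jurisdiction lies.

Yes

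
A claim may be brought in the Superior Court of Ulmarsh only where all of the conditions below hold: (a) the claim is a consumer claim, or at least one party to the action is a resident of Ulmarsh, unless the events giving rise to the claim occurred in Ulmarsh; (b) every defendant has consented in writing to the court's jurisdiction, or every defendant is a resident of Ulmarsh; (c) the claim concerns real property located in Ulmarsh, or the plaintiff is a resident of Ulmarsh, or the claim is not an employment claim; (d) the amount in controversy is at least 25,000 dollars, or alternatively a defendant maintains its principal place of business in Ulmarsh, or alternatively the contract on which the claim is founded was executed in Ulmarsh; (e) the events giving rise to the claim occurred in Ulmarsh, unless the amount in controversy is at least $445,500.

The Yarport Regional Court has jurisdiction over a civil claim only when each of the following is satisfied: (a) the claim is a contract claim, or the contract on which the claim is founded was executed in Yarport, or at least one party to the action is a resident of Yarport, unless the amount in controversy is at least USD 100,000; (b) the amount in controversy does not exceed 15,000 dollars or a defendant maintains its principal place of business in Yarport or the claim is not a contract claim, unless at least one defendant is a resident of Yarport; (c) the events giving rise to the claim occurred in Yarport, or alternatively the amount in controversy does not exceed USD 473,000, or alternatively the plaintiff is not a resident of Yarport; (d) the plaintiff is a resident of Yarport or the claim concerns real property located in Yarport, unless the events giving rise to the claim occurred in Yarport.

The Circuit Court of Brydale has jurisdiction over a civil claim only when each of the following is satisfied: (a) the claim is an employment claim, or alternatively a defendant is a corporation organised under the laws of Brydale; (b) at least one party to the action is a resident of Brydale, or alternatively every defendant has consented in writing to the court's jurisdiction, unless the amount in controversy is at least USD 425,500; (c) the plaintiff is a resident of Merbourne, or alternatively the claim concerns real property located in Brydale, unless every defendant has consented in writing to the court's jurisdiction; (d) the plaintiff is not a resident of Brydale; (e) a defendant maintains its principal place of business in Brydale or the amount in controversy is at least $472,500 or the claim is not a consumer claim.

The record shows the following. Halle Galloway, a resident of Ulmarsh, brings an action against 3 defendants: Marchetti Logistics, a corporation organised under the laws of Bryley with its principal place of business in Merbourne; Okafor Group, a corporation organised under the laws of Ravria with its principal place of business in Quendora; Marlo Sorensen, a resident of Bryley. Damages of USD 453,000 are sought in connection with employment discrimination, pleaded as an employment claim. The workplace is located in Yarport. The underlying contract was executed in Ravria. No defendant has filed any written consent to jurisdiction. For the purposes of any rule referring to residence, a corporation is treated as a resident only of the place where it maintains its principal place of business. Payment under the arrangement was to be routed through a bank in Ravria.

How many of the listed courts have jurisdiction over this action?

1

The Superior Court of Ulmarsh:
  (a) Halle Galloway resides in Ulmarsh, which satisfies one of the alternatives. Satisfied.
  (b) No such written consent has been filed; the defendants reside as follows — Marchetti Logistics in Merbourne, Okafor Group in Quendora, Marlo Sorensen in Bryley — not all in Ulmarsh — none of the alternatives is met. Not met.
  (c) The plaintiff resides in Ulmarsh, so one alternative holds. Satisfied.
  (d) The amount in controversy is $453,000, which meets the $25,000 floor — that alternative is enough. Met.
  (e) The operative events occurred in Yarport, not Ulmarsh. The proviso rescues it, though: the amount in controversy is $453,000, which meets the USD 445,500 floor. Met.
  → Not every requirement is met — no jurisdiction.
The Yarport Regional Court:
  (a) The claim is an employment claim, not a contract claim; the contract was executed in Ravria, not Yarport; no party resides in Yarport — none of the alternatives is met. However, the amount in controversy is $453,000, which meets the USD 100,000 floor, so the 'unless' proviso supplies this condition. Met.
  (b) The claim is an employment claim, not a contract claim, so this disjunct is met. Condition met.
  (c) The operative events occurred in Yarport — that alternative is enough. Met.
  (d) The plaintiff resides in Ulmarsh, not Yarport; the claim does not concern real property — no alternative holds. However, the operative events occurred in Yarport, so the 'unless' proviso supplies this condition. Satisfied.
  → All conditions met; jurisdiction exists.
The Circuit Court of Brydale:
  (a) The claim is an employment claim, which satisfies one of the alternatives. Condition met.
  (b) No party resides in Brydale; no such written consent has been filed — every alternative fails. But the amount in controversy is USD 453,000, which meets the $425,500 floor, and the 'unless' clause therefore excuses the requirement. Satisfied.
  (c) The plaintiff resides in Ulmarsh, not Merbourne; the claim does not concern real property — none of the alternatives is met. Nor does the 'unless' clause help: no such written consent has been filed. Not satisfied.
  (d) The plaintiff resides in Ulmarsh, which is not Brydale. Satisfied.
  (e) The claim is an employment claim, not a consumer claim, so this disjunct is met. Condition met.
  → Not every requirement is met — no jurisdiction.
Courts with jurisdiction: the Yarport Regional Court — 1 in total.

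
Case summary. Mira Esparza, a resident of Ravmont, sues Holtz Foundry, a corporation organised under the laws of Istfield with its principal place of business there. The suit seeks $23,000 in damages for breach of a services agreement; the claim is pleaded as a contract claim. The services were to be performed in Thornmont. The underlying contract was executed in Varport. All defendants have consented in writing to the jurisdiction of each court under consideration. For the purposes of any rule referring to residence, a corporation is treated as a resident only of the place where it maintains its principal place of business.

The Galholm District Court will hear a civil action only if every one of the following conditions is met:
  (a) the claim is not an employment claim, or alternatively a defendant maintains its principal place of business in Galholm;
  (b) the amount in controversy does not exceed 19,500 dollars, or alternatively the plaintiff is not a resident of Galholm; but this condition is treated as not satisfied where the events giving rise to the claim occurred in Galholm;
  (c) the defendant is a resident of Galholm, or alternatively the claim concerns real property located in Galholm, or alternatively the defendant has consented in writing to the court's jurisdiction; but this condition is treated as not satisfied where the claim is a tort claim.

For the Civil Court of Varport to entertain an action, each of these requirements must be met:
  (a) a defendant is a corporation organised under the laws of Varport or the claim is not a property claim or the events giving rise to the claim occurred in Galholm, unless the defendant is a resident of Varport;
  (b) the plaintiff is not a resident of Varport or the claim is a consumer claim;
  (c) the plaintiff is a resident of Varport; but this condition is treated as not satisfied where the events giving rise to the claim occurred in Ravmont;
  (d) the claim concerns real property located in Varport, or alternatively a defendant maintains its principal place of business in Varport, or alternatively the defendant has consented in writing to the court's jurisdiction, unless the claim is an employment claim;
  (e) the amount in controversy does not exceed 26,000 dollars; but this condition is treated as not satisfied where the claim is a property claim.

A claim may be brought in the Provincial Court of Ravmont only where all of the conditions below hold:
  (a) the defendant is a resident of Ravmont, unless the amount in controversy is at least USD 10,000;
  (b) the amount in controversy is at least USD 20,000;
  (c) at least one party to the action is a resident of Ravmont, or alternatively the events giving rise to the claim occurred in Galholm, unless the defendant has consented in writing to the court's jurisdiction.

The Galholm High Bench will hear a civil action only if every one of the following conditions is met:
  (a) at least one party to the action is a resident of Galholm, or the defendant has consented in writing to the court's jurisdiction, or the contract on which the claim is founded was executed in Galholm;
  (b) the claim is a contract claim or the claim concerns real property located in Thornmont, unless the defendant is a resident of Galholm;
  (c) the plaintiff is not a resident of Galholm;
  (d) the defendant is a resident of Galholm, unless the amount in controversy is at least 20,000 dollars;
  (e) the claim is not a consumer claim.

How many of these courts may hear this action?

3

The Galholm District Court:
  (a) The claim is a contract claim, not an employment claim — that alternative is enough. Condition met.
  (b) The plaintiff resides in Ravmont, which is not Galholm — that alternative is enough. The carve-out does not apply: the operative events occurred in Thornmont, not Galholm. Met.
  (c) Every defendant has filed written consent, which satisfies one of the alternatives. The exception is not triggered, since the claim is a contract claim, not a tort claim. Satisfied.
  → Every requirement is satisfied — jurisdiction.
The Civil Court of Varport:
  (a) The claim is a contract claim, not a property claim, so this disjunct is met. Satisfied.
  (b) The plaintiff resides in Ravmont, which is not Varport — that alternative is enough. Condition met.
  (c) The plaintiff resides in Ravmont, not Varport. Condition not met.
  (d) Every defendant has filed written consent — that alternative is enough. Met.
  (e) The amount in controversy is $23,000, within the USD 26,000 ceiling. The exception is not triggered, since the claim is a contract claim, not a property claim. Condition met.
  → The court lacks jurisdiction.
The Provincial Court of Ravmont:
  (a) The defendant resides in Istfield, not Ravmont. The proviso rescues it, though: the amount in controversy is $23,000, which meets the 10,000 dollars floor. Met.
  (b) The amount in controversy is 23,000 dollars, which meets the USD 20,000 floor. Met.
  (c) Mira Esparza resides in Ravmont, which satisfies one of the alternatives. Met.
  → The court has jurisdiction.
The Galholm High Bench:
  (a) Every defendant has filed written consent, so one alternative holds. Met.
  (b) The claim is a contract claim — that alternative is enough. Met.
  (c) The plaintiff resides in Ravmont, which is not Galholm. Satisfied.
  (d) The defendant resides in Istfield, not Galholm. However, the amount in controversy is USD 23,000, which meets the 20,000 dollars floor, so the 'unless' proviso supplies this condition. Condition met.
  (e) The claim is a contract claim, not a consumer claim. Satisfied.
  → The court has jurisdiction.
Courts with jurisdiction: the Galholm District Court, the Provincial Court of Ravmont, the Galholm High Bench — 3 in total.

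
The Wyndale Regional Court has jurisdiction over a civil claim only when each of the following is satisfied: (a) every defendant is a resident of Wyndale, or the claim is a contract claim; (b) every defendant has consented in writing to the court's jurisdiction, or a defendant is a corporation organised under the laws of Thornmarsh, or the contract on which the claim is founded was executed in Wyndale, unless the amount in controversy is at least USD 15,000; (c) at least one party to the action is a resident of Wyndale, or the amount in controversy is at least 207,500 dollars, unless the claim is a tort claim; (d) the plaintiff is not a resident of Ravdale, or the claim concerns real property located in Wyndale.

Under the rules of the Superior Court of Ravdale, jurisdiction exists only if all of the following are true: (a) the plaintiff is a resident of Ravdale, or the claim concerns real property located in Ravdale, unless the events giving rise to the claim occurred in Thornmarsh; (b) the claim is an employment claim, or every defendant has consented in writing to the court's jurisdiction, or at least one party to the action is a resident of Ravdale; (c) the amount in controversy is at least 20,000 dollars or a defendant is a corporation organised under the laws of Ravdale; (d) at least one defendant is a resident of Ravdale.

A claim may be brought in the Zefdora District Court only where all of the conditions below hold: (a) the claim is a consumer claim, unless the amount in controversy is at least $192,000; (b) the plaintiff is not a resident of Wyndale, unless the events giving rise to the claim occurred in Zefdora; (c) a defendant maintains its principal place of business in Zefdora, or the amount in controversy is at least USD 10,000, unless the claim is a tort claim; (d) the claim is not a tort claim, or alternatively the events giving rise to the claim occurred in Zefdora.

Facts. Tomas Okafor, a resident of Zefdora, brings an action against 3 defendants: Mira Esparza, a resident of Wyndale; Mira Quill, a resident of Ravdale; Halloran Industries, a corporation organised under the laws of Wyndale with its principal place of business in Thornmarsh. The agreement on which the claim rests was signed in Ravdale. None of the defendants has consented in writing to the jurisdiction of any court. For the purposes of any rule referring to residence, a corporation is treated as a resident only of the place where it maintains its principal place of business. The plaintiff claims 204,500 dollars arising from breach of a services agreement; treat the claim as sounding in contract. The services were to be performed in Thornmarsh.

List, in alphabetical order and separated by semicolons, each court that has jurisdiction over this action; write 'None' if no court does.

the Superior Court of Ravdale; the Wyndale Regional Court; the Zefdora District Court

The Wyndale Regional Court:
  (a) The claim is a contract claim, so this disjunct is met. Condition met.
  (b) No such written consent has been filed; the corporate defendant(s) are organised in Wyndale, not Thornmarsh; the contract was executed in Ravdale, not Wyndale — every alternative fails. The proviso rescues it, though: the amount in controversy is USD 204,500, which meets the USD 15,000 floor. Condition met.
  (c) Mira Esparza resides in Wyndale, so one alternative holds. Met.
  (d) The plaintiff resides in Zefdora, which is not Ravdale, so one alternative holds. Condition met.
  → The court has jurisdiction.
The Superior Court of Ravdale:
  (a) The plaintiff resides in Zefdora, not Ravdale; the claim does not concern real property — every alternative fails. However, the operative events occurred in Thornmarsh, so the 'unless' proviso supplies this condition. Met.
  (b) Mira Quill resides in Ravdale, so this disjunct is met. Condition met.
  (c) The amount in controversy is $204,500, which meets the 20,000 dollars floor, which satisfies one of the alternatives. Met.
  (d) Mira Quill resides in Ravdale. Met.
  → Every requirement is satisfied — jurisdiction.
The Zefdora District Court:
  (a) The claim is a contract claim, not a consumer claim. The proviso rescues it, though: the amount in controversy is USD 204,500, which meets the $192,000 floor. Condition met.
  (b) The plaintiff resides in Zefdora, which is not Wyndale. Met.
  (c) The amount in controversy is $204,500, which meets the $10,000 floor — that alternative is enough. Condition met.
  (d) The claim is a contract claim, not a tort claim — that alternative is enough. Condition met.
  → The court has jurisdiction.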